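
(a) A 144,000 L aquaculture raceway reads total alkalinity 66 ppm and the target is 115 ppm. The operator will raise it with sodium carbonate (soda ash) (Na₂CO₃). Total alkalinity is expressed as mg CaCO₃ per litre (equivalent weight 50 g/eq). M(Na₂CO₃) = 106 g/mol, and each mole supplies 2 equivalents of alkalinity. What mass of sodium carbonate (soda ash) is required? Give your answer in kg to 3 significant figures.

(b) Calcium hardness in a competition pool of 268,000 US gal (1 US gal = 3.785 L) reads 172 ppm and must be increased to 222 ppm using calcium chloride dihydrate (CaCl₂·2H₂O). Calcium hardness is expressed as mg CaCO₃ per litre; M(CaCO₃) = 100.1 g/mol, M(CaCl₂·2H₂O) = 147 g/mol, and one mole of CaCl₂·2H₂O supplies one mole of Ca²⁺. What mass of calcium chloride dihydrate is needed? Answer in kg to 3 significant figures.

(a) Alkalinity to add: (115 − 66) = 49 mg/L as CaCO₃ × 144,000 L = 7056 g as CaCO₃.
(a) Equivalents: 7056 g ÷ 50 g/eq = 141.1 eq.
(a) Each mole of Na₂CO₃ supplies 2 eq, so 141.1 / 2 = 70.56 mol.
(a) Mass: 70.56 mol × 106 g/mol = 7479 g.

(b) Volume: 268,000 US gal × 3.785 L/gal = 1,014,380 L.
(b) Hardness to add: (222 − 172) = 50 mg/L as CaCO₃ × 1,014,380 L = 50,720 g as CaCO₃.
(b) Moles of Ca²⁺ (1 mol Ca²⁺ ≡ 1 mol CaCO₃): 50,720 / 100.1 g/mol = 506.7 mol.
(b) Mass of CaCl₂·2H₂O: 506.7 × 147 = 74,480 g.

(a) 7.48 kg; (b) 74.5 kg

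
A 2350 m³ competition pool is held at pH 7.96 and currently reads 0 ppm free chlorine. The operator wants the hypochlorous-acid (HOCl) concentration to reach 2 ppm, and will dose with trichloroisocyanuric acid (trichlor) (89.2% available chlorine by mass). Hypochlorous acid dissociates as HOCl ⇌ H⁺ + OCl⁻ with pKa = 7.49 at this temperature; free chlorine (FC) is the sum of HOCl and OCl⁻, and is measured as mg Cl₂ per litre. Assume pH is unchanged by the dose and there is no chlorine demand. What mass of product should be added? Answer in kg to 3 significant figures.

20.8 kg

Volume: 2350 m³ = 2,350,000 L.
[OCl⁻]/[HOCl] = 10^(pH − pKa) = 10^(7.96 − 7.49) = 2.951; fraction as HOCl = 1/(1 + 2.951) = 0.2531.
Free chlorine required for 2 ppm HOCl: 2 / 0.2531 = 7.902 ppm.
FC to add: 7.902 − 0 = 7.902 mg/L as Cl₂.
Cl₂ equivalent: 7.902 mg/L × 2,350,000 L = 18,570 g.
Product at 89.2% available Cl: 18,570 / 0.892 = 20,820 g.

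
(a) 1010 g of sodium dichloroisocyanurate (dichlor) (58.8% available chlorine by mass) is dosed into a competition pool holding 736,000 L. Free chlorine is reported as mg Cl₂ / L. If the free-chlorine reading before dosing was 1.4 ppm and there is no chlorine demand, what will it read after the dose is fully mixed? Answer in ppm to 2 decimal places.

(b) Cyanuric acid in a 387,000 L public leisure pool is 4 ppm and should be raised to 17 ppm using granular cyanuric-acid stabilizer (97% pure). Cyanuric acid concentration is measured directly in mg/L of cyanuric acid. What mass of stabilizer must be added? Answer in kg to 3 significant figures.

(a) 2.21 ppm; (b) 5.19 kg

(a) Available chlorine delivered: 1010 g × 0.588 = 593.9 g as Cl₂.
(a) Concentration rise: 593.9 g / 736,000 L = 0.8069 mg/L = 0.81 ppm.
(a) Final FC: 1.4 + 0.81 = 2.21 ppm.

(b) CYA to add: (17 − 4) = 13 mg/L × 387,000 L = 5031 g cyanuric acid.
(b) At 97% purity: 5031 / 0.97 = 5187 g product.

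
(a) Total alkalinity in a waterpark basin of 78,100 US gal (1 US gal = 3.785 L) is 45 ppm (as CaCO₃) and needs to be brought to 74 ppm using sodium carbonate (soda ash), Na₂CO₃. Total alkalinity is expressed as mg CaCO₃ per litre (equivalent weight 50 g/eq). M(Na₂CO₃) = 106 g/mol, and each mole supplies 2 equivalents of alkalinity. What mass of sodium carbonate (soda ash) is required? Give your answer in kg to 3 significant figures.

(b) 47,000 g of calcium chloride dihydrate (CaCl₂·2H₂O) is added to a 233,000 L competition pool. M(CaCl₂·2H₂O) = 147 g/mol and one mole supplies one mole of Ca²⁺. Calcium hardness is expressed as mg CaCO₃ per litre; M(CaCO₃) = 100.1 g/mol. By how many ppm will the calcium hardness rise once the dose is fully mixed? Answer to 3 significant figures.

(a) Volume: 78,100 US gal × 3.785 L/gal = 295,608 L.
(a) Alkalinity to add: (74 − 45) = 29 mg/L as CaCO₃ × 295,608 L = 8573 g as CaCO₃.
(a) Equivalents: 8573 g ÷ 50 g/eq = 171.5 eq.
(a) Each mole of Na₂CO₃ supplies 2 eq, so 171.5 / 2 = 85.73 mol.
(a) Mass: 85.73 mol × 106 g/mol = 9087 g.

(b) Moles of Ca²⁺: 47,000 g ÷ 147 g/mol = 319.7 mol.
(b) As CaCO₃: 319.7 mol × 100.1 g/mol = 32,000 g.
(b) Rise: 32,000 g / 233,000 L × 1000 = 137.4 mg/L.

(a) 9.09 kg; (b) 137 ppm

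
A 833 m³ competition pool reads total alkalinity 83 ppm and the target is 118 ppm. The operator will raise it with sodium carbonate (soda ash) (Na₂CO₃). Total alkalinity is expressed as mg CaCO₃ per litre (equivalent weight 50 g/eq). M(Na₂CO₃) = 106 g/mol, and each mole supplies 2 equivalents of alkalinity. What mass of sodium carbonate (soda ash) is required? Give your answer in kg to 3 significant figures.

30.9 kg

Volume: 833 m³ = 833,000 L.
Alkalinity to add: (118 − 83) = 35 mg/L as CaCO₃ × 833,000 L = 29,160 g as CaCO₃.
Equivalents: 29,160 g ÷ 50 g/eq = 583.1 eq.
Each mole of Na₂CO₃ supplies 2 eq, so 583.1 / 2 = 291.6 mol.
Mass: 291.6 mol × 106 g/mol = 30,900 g.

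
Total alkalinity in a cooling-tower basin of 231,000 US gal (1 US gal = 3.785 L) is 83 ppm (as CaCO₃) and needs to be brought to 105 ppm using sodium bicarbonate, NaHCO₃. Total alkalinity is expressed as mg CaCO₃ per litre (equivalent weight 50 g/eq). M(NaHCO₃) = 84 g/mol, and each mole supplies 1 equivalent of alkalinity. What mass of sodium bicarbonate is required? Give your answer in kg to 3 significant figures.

32.3 kg

Volume: 231,000 US gal × 3.785 L/gal = 874,335 L.
Alkalinity to add: (105 − 83) = 22 mg/L as CaCO₃ × 874,335 L = 19,240 g as CaCO₃.
Equivalents: 19,240 g ÷ 50 g/eq = 384.7 eq.
NaHCO₃ supplies 1 eq per mole → 384.7 mol.
Mass: 384.7 mol × 84 g/mol = 32,320 g.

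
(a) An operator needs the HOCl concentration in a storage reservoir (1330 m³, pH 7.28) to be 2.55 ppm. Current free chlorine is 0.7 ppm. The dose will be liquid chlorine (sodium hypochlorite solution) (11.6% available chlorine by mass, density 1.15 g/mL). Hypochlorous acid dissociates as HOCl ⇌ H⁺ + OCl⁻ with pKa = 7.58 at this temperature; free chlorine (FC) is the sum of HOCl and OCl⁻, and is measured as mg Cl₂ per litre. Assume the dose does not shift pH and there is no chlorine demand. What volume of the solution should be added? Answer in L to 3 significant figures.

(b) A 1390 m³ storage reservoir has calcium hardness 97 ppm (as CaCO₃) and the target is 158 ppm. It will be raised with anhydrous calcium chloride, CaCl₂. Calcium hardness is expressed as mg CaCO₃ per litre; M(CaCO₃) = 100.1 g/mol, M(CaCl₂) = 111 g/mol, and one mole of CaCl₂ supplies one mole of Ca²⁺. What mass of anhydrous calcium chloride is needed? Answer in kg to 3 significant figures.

(a) 31.2 L; (b) 94.0 kg

(a) Volume: 1330 m³ = 1,330,000 L.
(a) [OCl⁻]/[HOCl] = 10^(pH − pKa) = 10^(7.28 − 7.58) = 0.5012; fraction as HOCl = 1/(1 + 0.5012) = 0.6661.
(a) Free chlorine required for 2.55 ppm HOCl: 2.55 / 0.6661 = 3.828 ppm.
(a) FC to add: 3.828 − 0.7 = 3.128 mg/L as Cl₂.
(a) Cl₂ equivalent: 3.128 mg/L × 1,330,000 L = 4160 g.
(a) Product at 11.6% available Cl: 4160 / 0.116 = 35,860 g.
(a) Volume: 35,860 g ÷ 1.15 g/mL = 31,190 mL.

(b) Volume: 1390 m³ = 1,390,000 L.
(b) Hardness to add: (158 − 97) = 61 mg/L as CaCO₃ × 1,390,000 L = 84,790 g as CaCO₃.
(b) Moles of Ca²⁺ (1 mol Ca²⁺ ≡ 1 mol CaCO₃): 84,790 / 100.1 g/mol = 847.1 mol.
(b) Mass of CaCl₂: 847.1 × 111 = 94,020 g.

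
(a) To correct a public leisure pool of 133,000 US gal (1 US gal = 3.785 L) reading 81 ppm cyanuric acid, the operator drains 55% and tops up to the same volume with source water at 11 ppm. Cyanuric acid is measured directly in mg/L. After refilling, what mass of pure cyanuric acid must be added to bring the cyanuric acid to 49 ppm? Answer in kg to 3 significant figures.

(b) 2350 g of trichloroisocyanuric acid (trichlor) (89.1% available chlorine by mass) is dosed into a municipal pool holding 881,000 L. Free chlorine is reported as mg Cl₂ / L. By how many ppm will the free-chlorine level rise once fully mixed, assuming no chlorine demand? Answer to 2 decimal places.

(a) 3.27 kg; (b) 2.38 ppm

(a) Volume: 133,000 US gal × 3.785 L/gal = 503,405 L.
(a) After draining 55% and refilling: 81 × 0.45 + 11 × 0.55 = 42.5 ppm.
(a) Deficit to target: 49 − 42.5 = 6.5 mg/L.
(a) Mass: 6.5 mg/L × 503,405 L = 3272 g cyanuric acid.

(b) Available chlorine delivered: 2350 g × 0.891 = 2094 g as Cl₂.
(b) Concentration rise: 2094 g / 881,000 L = 2.377 mg/L = 2.38 ppm.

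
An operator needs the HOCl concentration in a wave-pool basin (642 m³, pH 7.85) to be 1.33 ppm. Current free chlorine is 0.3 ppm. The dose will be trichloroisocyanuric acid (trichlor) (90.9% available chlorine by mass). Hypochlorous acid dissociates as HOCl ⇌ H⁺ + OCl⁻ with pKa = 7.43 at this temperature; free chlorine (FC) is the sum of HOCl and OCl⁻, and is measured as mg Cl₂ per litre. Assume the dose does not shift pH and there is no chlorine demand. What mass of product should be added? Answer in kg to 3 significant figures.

Volume: 642 m³ = 642,000 L.
[OCl⁻]/[HOCl] = 10^(pH − pKa) = 10^(7.85 − 7.43) = 2.63; fraction as HOCl = 1/(1 + 2.63) = 0.2755.
Free chlorine required for 1.33 ppm HOCl: 1.33 / 0.2755 = 4.828 ppm.
FC to add: 4.828 − 0.3 = 4.528 mg/L as Cl₂.
Cl₂ equivalent: 4.528 mg/L × 642,000 L = 2907 g.
Product at 90.9% available Cl: 2907 / 0.909 = 3198 g.

3.20 kg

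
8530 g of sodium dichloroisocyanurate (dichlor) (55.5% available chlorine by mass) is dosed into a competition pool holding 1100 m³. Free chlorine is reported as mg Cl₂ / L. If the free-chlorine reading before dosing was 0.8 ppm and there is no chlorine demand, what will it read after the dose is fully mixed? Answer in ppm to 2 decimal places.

5.10 ppm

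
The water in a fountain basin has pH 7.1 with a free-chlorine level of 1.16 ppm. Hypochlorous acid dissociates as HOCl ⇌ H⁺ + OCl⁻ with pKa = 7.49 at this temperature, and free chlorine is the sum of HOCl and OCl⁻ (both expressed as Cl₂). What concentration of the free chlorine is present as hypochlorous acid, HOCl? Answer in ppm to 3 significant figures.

0.824 ppm

[OCl⁻]/[HOCl] = 10^(pH − pKa) = 10^(7.1 − 7.49) = 10^-0.39 = 0.4074.
Fraction as HOCl = 1 / (1 + 0.4074) = 0.7105.
HOCl = 0.7105 × 1.16 ppm = 0.8242 ppm.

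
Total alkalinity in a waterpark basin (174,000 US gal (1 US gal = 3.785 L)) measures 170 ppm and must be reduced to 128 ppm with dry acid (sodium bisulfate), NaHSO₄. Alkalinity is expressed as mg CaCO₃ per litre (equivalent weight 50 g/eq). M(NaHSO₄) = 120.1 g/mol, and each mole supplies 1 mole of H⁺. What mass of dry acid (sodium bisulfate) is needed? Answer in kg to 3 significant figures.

66.4 kg

Volume: 174,000 US gal × 3.785 L/gal = 658,590 L.
Alkalinity to neutralize: (170 − 128) = 42 mg/L as CaCO₃ × 658,590 L = 27,660 g as CaCO₃.
Equivalents of H⁺ required: 27,660 ÷ 50 g/eq = 553.2 eq = 553.2 mol NaHSO₄.
Mass of NaHSO₄: 553.2 × 120.1 = 66,440 g.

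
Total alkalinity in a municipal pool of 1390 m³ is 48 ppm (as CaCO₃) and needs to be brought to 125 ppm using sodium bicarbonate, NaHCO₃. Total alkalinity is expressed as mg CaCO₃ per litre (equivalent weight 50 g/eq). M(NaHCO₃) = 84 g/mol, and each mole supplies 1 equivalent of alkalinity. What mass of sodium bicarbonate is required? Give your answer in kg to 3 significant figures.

Volume: 1390 m³ = 1,390,000 L.
Alkalinity to add: (125 − 48) = 77 mg/L as CaCO₃ × 1,390,000 L = 107,000 g as CaCO₃.
Equivalents: 107,000 g ÷ 50 g/eq = 2141 eq.
NaHCO₃ supplies 1 eq per mole → 2141 mol.
Mass: 2141 mol × 84 g/mol = 179,800 g.

180 kg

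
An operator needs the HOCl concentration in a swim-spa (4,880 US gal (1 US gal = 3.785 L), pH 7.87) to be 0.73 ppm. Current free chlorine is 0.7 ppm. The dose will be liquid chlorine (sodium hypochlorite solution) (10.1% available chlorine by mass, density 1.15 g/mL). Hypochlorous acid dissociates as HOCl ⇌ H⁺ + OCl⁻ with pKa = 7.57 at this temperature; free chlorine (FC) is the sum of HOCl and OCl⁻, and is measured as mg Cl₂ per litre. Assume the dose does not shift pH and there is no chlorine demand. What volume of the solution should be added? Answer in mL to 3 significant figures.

Volume: 4,880 US gal × 3.785 L/gal = 18,471 L.
[OCl⁻]/[HOCl] = 10^(pH − pKa) = 10^(7.87 − 7.57) = 1.995; fraction as HOCl = 1/(1 + 1.995) = 0.3339.
Free chlorine required for 0.73 ppm HOCl: 0.73 / 0.3339 = 2.187 ppm.
FC to add: 2.187 − 0.7 = 1.487 mg/L as Cl₂.
Cl₂ equivalent: 1.487 mg/L × 18,471 L = 27.46 g.
Product at 10.1% available Cl: 27.46 / 0.101 = 271.9 g.
Volume: 271.9 g ÷ 1.15 g/mL = 236.4 mL.

236 mL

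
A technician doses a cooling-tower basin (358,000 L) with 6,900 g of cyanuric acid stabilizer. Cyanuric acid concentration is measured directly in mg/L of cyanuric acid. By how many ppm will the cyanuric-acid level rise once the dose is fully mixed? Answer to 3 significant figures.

Rise: 6,900 g / 358,000 L × 1000 = 19.27 mg/L.

19.3 ppm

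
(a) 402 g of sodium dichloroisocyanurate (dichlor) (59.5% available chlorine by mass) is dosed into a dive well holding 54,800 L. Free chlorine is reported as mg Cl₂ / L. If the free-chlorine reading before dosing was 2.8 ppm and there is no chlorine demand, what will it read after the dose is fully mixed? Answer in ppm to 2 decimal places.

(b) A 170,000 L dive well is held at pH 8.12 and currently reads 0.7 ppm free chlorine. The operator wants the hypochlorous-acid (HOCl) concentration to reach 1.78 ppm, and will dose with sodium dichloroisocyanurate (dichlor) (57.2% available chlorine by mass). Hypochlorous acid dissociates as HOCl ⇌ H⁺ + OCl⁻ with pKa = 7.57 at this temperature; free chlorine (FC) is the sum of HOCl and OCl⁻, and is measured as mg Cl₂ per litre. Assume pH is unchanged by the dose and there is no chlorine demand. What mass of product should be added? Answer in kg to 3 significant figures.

(a) Available chlorine delivered: 402 g × 0.595 = 239.2 g as Cl₂.
(a) Concentration rise: 239.2 g / 54,800 L = 4.365 mg/L = 4.36 ppm.
(a) Final FC: 2.8 + 4.36 = 7.16 ppm.

(b) [OCl⁻]/[HOCl] = 10^(pH − pKa) = 10^(8.12 − 7.57) = 3.548; fraction as HOCl = 1/(1 + 3.548) = 0.2199.
(b) Free chlorine required for 1.78 ppm HOCl: 1.78 / 0.2199 = 8.096 ppm.
(b) FC to add: 8.096 − 0.7 = 7.396 mg/L as Cl₂.
(b) Cl₂ equivalent: 7.396 mg/L × 170,000 L = 1257 g.
(b) Product at 57.2% available Cl: 1257 / 0.572 = 2198 g.

(a) 7.16 ppm; (b) 2.20 kg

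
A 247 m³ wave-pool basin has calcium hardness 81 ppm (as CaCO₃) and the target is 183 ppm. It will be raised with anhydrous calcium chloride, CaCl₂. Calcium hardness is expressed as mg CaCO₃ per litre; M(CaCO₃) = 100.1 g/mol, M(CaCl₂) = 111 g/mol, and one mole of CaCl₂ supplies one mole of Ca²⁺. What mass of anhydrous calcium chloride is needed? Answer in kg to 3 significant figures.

Volume: 247 m³ = 247,000 L.
Hardness to add: (183 − 81) = 102 mg/L as CaCO₃ × 247,000 L = 25,190 g as CaCO₃.
Moles of Ca²⁺ (1 mol Ca²⁺ ≡ 1 mol CaCO₃): 25,190 / 100.1 g/mol = 251.7 mol.
Mass of CaCl₂: 251.7 × 111 = 27,940 g.

27.9 kg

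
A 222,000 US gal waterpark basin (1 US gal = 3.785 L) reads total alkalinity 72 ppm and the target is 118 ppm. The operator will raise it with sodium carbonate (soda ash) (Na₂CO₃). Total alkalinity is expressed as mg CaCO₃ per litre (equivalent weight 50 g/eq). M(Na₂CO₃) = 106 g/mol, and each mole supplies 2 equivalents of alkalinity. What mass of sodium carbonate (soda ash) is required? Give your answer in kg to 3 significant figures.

41.0 kg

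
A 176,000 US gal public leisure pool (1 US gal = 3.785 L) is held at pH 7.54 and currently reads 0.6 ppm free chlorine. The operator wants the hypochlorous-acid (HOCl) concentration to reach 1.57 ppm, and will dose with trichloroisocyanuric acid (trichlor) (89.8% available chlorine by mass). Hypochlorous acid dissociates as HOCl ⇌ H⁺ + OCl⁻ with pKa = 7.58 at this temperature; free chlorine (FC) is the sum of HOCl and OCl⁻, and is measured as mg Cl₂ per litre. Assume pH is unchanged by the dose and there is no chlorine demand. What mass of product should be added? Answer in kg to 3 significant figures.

Volume: 176,000 US gal × 3.785 L/gal = 666,160 L.
[OCl⁻]/[HOCl] = 10^(pH − pKa) = 10^(7.54 − 7.58) = 0.912; fraction as HOCl = 1/(1 + 0.912) = 0.523.
Free chlorine required for 1.57 ppm HOCl: 1.57 / 0.523 = 3.002 ppm.
FC to add: 3.002 − 0.6 = 2.402 mg/L as Cl₂.
Cl₂ equivalent: 2.402 mg/L × 666,160 L = 1600 g.
Product at 89.8% available Cl: 1600 / 0.898 = 1782 g.

1.78 kg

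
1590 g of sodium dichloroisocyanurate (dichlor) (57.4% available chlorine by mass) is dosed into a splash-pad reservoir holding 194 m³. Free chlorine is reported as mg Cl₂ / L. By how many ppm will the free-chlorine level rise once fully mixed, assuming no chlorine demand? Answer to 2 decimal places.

Volume: 194 m³ = 194,000 L.
Available chlorine delivered: 1590 g × 0.574 = 912.7 g as Cl₂.
Concentration rise: 912.7 g / 194,000 L = 4.704 mg/L = 4.70 ppm.

4.70 ppm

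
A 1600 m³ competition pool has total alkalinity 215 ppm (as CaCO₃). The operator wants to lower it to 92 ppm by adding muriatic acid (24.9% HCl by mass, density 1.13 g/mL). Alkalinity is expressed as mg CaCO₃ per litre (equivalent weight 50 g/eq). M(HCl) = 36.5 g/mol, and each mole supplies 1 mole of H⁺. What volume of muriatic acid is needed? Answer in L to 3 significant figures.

511 L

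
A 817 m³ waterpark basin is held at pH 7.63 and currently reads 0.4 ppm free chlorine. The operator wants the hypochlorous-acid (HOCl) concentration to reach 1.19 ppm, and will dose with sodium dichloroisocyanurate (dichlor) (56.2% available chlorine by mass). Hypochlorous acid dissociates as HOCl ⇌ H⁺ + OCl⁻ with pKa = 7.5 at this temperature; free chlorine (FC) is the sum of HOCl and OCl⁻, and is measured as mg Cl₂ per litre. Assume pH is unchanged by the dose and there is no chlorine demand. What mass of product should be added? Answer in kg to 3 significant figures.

3.48 kg

Volume: 817 m³ = 817,000 L.
[OCl⁻]/[HOCl] = 10^(pH − pKa) = 10^(7.63 − 7.5) = 1.349; fraction as HOCl = 1/(1 + 1.349) = 0.4257.
Free chlorine required for 1.19 ppm HOCl: 1.19 / 0.4257 = 2.795 ppm.
FC to add: 2.795 − 0.4 = 2.395 mg/L as Cl₂.
Cl₂ equivalent: 2.395 mg/L × 817,000 L = 1957 g.
Product at 56.2% available Cl: 1957 / 0.562 = 3482 g.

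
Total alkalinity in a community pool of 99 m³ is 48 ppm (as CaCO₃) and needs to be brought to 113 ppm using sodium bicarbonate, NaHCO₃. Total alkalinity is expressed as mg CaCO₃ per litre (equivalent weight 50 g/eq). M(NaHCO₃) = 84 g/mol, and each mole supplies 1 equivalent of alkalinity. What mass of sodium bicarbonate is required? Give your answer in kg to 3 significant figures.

10.8 kg

Volume: 99 m³ = 99,000 L.
Alkalinity to add: (113 − 48) = 65 mg/L as CaCO₃ × 99,000 L = 6435 g as CaCO₃.
Equivalents: 6435 g ÷ 50 g/eq = 128.7 eq.
NaHCO₃ supplies 1 eq per mole → 128.7 mol.
Mass: 128.7 mol × 84 g/mol = 10,810 g.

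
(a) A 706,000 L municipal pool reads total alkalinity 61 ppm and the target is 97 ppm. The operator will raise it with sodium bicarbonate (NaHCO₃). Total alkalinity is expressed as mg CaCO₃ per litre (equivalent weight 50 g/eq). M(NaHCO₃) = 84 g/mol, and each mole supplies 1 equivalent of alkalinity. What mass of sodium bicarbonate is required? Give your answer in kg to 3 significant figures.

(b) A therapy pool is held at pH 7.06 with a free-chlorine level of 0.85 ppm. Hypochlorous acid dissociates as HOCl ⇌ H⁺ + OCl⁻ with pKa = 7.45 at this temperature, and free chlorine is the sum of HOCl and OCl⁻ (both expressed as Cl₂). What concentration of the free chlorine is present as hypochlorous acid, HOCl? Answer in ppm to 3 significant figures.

(a) Alkalinity to add: (97 − 61) = 36 mg/L as CaCO₃ × 706,000 L = 25,420 g as CaCO₃.
(a) Equivalents: 25,420 g ÷ 50 g/eq = 508.3 eq.
(a) NaHCO₃ supplies 1 eq per mole → 508.3 mol.
(a) Mass: 508.3 mol × 84 g/mol = 42,700 g.

(b) [OCl⁻]/[HOCl] = 10^(pH − pKa) = 10^(7.06 − 7.45) = 10^-0.39 = 0.4074.
(b) Fraction as HOCl = 1 / (1 + 0.4074) = 0.7105.
(b) HOCl = 0.7105 × 0.85 ppm = 0.604 ppm.

(a) 42.7 kg; (b) 0.604 ppm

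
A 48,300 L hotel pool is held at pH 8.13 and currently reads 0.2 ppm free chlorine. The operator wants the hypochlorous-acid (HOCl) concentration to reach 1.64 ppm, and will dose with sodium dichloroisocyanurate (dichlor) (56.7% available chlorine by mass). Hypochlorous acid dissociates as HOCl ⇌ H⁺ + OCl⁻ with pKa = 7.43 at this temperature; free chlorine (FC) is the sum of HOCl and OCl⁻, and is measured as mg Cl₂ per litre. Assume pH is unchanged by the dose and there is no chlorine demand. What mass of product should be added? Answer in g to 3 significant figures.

[OCl⁻]/[HOCl] = 10^(pH − pKa) = 10^(8.13 − 7.43) = 5.012; fraction as HOCl = 1/(1 + 5.012) = 0.1663.
Free chlorine required for 1.64 ppm HOCl: 1.64 / 0.1663 = 9.859 ppm.
FC to add: 9.859 − 0.2 = 9.659 mg/L as Cl₂.
Cl₂ equivalent: 9.659 mg/L × 48,300 L = 466.6 g.
Product at 56.7% available Cl: 466.6 / 0.567 = 822.8 g.

823 g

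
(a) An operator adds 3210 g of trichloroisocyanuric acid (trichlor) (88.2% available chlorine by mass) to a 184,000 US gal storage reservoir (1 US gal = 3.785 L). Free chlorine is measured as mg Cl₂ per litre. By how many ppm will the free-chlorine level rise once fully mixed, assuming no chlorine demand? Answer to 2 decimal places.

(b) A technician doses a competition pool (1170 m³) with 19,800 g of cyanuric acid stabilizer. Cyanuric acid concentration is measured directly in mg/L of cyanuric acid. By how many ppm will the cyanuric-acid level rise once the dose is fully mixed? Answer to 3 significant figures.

(a) 4.07 ppm; (b) 16.9 ppm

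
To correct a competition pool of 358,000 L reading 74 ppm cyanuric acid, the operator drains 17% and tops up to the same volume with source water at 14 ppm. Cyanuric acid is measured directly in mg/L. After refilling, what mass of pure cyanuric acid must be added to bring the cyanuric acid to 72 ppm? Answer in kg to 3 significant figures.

2.94 kg

After draining 17% and refilling: 74 × 0.83 + 14 × 0.17 = 63.8 ppm.
Deficit to target: 72 − 63.8 = 8.2 mg/L.
Mass: 8.2 mg/L × 358,000 L = 2936 g cyanuric acid.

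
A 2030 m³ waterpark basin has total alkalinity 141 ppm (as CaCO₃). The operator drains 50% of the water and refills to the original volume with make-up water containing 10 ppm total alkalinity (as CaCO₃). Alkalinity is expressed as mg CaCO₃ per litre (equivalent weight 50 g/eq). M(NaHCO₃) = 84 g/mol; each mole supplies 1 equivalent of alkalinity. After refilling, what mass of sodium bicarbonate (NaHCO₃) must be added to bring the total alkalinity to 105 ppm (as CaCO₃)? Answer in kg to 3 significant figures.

101 kg

Volume: 2030 m³ = 2,030,000 L.
After draining 50% and refilling: 141 × 0.50 + 10 × 0.50 = 75.5 ppm.
Deficit to target: 105 − 75.5 = 29.5 mg/L.
As CaCO₃: 29.5 mg/L × 2,030,000 L = 59,880 g; ÷ 50 g/eq ÷ 1 = 1198 mol NaHCO₃.
Mass: 1198 × 84 = 100,600 g.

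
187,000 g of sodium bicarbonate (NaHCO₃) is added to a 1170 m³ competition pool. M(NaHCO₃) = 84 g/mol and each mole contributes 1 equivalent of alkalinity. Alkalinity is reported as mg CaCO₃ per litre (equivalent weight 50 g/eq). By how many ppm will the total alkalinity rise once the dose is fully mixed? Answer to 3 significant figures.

Volume: 1170 m³ = 1,170,000 L.
Moles of NaHCO₃: 187,000 g ÷ 84 g/mol = 2226 mol → 2226 eq of alkalinity.
As CaCO₃: 2226 eq × 50 g/eq = 111,300 g.
Rise: 111,300 g / 1,170,000 L × 1000 = 95.14 mg/L.

95.1 ppm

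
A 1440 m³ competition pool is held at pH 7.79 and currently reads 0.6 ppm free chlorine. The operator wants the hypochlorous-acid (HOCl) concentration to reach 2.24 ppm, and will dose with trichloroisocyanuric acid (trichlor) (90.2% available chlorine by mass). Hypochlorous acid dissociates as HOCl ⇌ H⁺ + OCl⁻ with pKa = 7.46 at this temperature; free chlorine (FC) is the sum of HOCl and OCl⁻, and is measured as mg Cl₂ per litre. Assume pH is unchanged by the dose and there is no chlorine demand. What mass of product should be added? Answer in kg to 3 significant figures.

10.3 kg

Volume: 1440 m³ = 1,440,000 L.
[OCl⁻]/[HOCl] = 10^(pH − pKa) = 10^(7.79 − 7.46) = 2.138; fraction as HOCl = 1/(1 + 2.138) = 0.3187.
Free chlorine required for 2.24 ppm HOCl: 2.24 / 0.3187 = 7.029 ppm.
FC to add: 7.029 − 0.6 = 6.429 mg/L as Cl₂.
Cl₂ equivalent: 6.429 mg/L × 1,440,000 L = 9258 g.
Product at 90.2% available Cl: 9258 / 0.902 = 10,260 g.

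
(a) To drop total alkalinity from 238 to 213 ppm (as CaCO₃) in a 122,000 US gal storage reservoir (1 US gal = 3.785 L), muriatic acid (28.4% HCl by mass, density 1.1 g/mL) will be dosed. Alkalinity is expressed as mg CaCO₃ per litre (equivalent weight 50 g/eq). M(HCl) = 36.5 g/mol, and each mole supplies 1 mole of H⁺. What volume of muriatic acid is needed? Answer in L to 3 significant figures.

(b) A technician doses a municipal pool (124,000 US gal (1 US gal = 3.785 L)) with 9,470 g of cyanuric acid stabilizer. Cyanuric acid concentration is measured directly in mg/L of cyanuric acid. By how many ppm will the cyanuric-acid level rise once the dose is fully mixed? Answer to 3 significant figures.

(a) Volume: 122,000 US gal × 3.785 L/gal = 461,770 L.
(a) Alkalinity to neutralize: (238 − 213) = 25 mg/L as CaCO₃ × 461,770 L = 11,540 g as CaCO₃.
(a) Equivalents of H⁺ required: 11,540 ÷ 50 g/eq = 230.9 eq = 230.9 mol HCl.
(a) Mass of HCl: 230.9 × 36.5 = 8427 g.
(a) Mass of 28.4% solution: 8427 / 0.284 = 29,670 g.
(a) Volume: 29,670 g ÷ 1.1 g/mL = 26,980 mL.

(b) Volume: 124,000 US gal × 3.785 L/gal = 469,340 L.
(b) Rise: 9,470 g / 469,340 L × 1000 = 20.18 mg/L.

(a) 27.0 L; (b) 20.2 ppm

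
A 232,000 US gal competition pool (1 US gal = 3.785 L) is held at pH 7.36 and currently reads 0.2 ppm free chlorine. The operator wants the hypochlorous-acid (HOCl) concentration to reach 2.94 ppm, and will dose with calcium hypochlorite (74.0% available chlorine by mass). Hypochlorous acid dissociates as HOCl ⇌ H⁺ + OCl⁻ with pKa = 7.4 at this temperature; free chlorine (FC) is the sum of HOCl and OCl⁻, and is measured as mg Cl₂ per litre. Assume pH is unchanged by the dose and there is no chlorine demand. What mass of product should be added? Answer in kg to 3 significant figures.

Volume: 232,000 US gal × 3.785 L/gal = 878,120 L.
[OCl⁻]/[HOCl] = 10^(pH − pKa) = 10^(7.36 − 7.4) = 0.912; fraction as HOCl = 1/(1 + 0.912) = 0.523.
Free chlorine required for 2.94 ppm HOCl: 2.94 / 0.523 = 5.621 ppm.
FC to add: 5.621 − 0.2 = 5.421 mg/L as Cl₂.
Cl₂ equivalent: 5.421 mg/L × 878,120 L = 4761 g.
Product at 74.0% available Cl: 4761 / 0.74 = 6433 g.

6.43 kg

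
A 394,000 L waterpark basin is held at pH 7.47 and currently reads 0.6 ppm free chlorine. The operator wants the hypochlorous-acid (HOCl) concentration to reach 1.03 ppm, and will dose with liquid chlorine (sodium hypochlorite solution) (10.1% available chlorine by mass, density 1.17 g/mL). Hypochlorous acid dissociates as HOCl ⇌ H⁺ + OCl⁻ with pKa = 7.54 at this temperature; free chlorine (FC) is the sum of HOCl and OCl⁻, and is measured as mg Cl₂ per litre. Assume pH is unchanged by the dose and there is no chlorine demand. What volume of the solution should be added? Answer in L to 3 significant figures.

[OCl⁻]/[HOCl] = 10^(pH − pKa) = 10^(7.47 − 7.54) = 0.8511; fraction as HOCl = 1/(1 + 0.8511) = 0.5402.
Free chlorine required for 1.03 ppm HOCl: 1.03 / 0.5402 = 1.907 ppm.
FC to add: 1.907 − 0.6 = 1.307 mg/L as Cl₂.
Cl₂ equivalent: 1.307 mg/L × 394,000 L = 514.8 g.
Product at 10.1% available Cl: 514.8 / 0.101 = 5097 g.
Volume: 5097 g ÷ 1.17 g/mL = 4357 mL.

4.36 L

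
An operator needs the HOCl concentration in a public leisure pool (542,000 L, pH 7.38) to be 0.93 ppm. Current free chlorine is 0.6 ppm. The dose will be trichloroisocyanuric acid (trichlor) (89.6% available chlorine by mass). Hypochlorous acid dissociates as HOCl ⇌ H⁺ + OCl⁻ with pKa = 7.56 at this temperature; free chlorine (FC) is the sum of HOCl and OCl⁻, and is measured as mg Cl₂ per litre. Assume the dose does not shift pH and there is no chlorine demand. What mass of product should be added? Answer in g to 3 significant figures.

571 g

[OCl⁻]/[HOCl] = 10^(pH − pKa) = 10^(7.38 − 7.56) = 0.6607; fraction as HOCl = 1/(1 + 0.6607) = 0.6022.
Free chlorine required for 0.93 ppm HOCl: 0.93 / 0.6022 = 1.544 ppm.
FC to add: 1.544 − 0.6 = 0.9444 mg/L as Cl₂.
Cl₂ equivalent: 0.9444 mg/L × 542,000 L = 511.9 g.
Product at 89.6% available Cl: 511.9 / 0.896 = 571.3 g.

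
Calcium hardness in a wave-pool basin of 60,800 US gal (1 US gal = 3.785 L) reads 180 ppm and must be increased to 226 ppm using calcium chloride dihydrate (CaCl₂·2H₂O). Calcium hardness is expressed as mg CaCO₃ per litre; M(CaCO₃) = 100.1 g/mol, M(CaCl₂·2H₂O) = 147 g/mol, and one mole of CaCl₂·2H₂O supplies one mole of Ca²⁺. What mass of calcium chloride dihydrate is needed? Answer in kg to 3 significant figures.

Volume: 60,800 US gal × 3.785 L/gal = 230,128 L.
Hardness to add: (226 − 180) = 46 mg/L as CaCO₃ × 230,128 L = 10,590 g as CaCO₃.
Moles of Ca²⁺ (1 mol Ca²⁺ ≡ 1 mol CaCO₃): 10,590 / 100.1 g/mol = 105.8 mol.
Mass of CaCl₂·2H₂O: 105.8 × 147 = 15,550 g.

15.5 kg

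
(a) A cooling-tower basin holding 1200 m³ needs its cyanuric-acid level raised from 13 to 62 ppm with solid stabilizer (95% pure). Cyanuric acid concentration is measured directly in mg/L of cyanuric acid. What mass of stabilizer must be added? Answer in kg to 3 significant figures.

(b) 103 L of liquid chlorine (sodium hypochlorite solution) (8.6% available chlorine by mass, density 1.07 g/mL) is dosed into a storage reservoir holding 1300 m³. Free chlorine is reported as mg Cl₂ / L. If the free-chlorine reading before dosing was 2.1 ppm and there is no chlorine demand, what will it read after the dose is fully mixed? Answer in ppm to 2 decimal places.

(a) Volume: 1200 m³ = 1,200,000 L.
(a) CYA to add: (62 − 13) = 49 mg/L × 1,200,000 L = 58,800 g cyanuric acid.
(a) At 95% purity: 58,800 / 0.95 = 61,890 g product.

(b) Volume: 1300 m³ = 1,300,000 L.
(b) Mass of solution: 103 L × 1000 mL/L × 1.07 g/mL = 110,200 g.
(b) Available chlorine delivered: 110,200 g × 0.086 = 9478 g as Cl₂.
(b) Concentration rise: 9478 g / 1,300,000 L = 7.291 mg/L = 7.29 ppm.
(b) Final FC: 2.1 + 7.29 = 9.39 ppm.

(a) 61.9 kg; (b) 9.39 ppm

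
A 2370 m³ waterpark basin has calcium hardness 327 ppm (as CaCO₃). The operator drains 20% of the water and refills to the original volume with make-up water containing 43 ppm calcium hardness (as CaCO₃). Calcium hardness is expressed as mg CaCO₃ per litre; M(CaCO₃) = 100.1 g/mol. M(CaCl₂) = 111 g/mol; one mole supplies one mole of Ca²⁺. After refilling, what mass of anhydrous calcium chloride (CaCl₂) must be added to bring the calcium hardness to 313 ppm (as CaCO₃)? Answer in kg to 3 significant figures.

112 kg

Volume: 2370 m³ = 2,370,000 L.
After draining 20% and refilling: 327 × 0.80 + 43 × 0.20 = 270.2 ppm.
Deficit to target: 313 − 270.2 = 42.8 mg/L.
As CaCO₃: 42.8 mg/L × 2,370,000 L = 101,400 g; ÷ 100.1 = 1013 mol Ca²⁺.
Mass: 1013 × 111 = 112,500 g.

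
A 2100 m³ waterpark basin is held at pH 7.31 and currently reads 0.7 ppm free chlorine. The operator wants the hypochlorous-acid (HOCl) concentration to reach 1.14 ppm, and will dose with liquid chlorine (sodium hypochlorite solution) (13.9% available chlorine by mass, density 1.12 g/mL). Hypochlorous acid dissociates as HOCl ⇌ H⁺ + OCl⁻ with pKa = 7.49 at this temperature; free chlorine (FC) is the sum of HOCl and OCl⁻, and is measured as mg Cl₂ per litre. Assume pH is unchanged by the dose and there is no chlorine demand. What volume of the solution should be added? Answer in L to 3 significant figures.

Volume: 2100 m³ = 2,100,000 L.
[OCl⁻]/[HOCl] = 10^(pH − pKa) = 10^(7.31 − 7.49) = 0.6607; fraction as HOCl = 1/(1 + 0.6607) = 0.6022.
Free chlorine required for 1.14 ppm HOCl: 1.14 / 0.6022 = 1.893 ppm.
FC to add: 1.893 − 0.7 = 1.193 mg/L as Cl₂.
Cl₂ equivalent: 1.193 mg/L × 2,100,000 L = 2506 g.
Product at 13.9% available Cl: 2506 / 0.139 = 18,030 g.
Volume: 18,030 g ÷ 1.12 g/mL = 16,100 mL.

16.1 L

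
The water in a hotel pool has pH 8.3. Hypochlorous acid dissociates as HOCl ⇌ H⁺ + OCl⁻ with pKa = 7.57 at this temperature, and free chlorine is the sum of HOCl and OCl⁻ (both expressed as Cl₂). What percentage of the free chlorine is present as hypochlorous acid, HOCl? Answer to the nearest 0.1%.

15.7%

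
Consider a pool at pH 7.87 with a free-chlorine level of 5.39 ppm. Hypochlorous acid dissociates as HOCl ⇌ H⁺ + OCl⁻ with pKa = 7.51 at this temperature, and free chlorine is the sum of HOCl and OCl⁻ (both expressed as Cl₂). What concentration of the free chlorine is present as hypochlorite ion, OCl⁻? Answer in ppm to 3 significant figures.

3.75 ppm

[OCl⁻]/[HOCl] = 10^(pH − pKa) = 10^(7.87 − 7.51) = 10^0.36 = 2.291.
Fraction as HOCl = 1 / (1 + 2.291) = 0.3039.
OCl⁻ = (1 − 0.3039) × 5.39 ppm = 3.752 ppm.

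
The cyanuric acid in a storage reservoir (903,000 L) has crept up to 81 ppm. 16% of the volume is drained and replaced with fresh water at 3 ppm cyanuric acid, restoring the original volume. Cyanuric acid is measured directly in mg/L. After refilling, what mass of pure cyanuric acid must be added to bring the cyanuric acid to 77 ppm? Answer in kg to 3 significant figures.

After draining 16% and refilling: 81 × 0.84 + 3 × 0.16 = 68.52 ppm.
Deficit to target: 77 − 68.52 = 8.48 mg/L.
Mass: 8.48 mg/L × 903,000 L = 7657 g cyanuric acid.

7.66 kg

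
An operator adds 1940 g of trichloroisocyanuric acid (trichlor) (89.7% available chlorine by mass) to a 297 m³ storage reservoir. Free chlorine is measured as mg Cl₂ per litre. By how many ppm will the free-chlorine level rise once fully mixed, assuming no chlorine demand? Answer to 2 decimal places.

Volume: 297 m³ = 297,000 L.
Available chlorine delivered: 1940 g × 0.897 = 1740 g as Cl₂.
Concentration rise: 1740 g / 297,000 L = 5.859 mg/L = 5.86 ppm.

5.86 ppm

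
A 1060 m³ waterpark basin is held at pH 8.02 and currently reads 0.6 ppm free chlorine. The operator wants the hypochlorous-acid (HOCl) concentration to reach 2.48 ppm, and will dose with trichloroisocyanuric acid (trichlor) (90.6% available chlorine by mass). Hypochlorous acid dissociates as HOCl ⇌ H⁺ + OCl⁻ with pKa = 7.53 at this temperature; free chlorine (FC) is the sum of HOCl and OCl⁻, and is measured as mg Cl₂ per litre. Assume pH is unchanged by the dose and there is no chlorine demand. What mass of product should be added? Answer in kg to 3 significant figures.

11.2 kg

Volume: 1060 m³ = 1,060,000 L.
[OCl⁻]/[HOCl] = 10^(pH − pKa) = 10^(8.02 − 7.53) = 3.09; fraction as HOCl = 1/(1 + 3.09) = 0.2445.
Free chlorine required for 2.48 ppm HOCl: 2.48 / 0.2445 = 10.14 ppm.
FC to add: 10.14 − 0.6 = 9.544 mg/L as Cl₂.
Cl₂ equivalent: 9.544 mg/L × 1,060,000 L = 10,120 g.
Product at 90.6% available Cl: 10,120 / 0.906 = 11,170 g.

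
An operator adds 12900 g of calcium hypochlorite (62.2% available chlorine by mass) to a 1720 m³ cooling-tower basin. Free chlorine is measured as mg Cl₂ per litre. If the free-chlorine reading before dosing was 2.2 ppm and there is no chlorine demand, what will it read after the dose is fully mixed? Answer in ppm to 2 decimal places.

6.87 ppm

Volume: 1720 m³ = 1,720,000 L.
Available chlorine delivered: 12,900 g × 0.622 = 8024 g as Cl₂.
Concentration rise: 8024 g / 1,720,000 L = 4.665 mg/L = 4.67 ppm.
Final FC: 2.2 + 4.67 = 6.87 ppm.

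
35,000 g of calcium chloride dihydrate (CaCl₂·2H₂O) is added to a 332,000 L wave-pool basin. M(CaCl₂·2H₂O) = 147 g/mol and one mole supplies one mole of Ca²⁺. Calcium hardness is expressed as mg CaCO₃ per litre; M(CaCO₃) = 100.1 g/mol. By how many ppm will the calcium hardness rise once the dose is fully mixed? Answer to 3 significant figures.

Moles of Ca²⁺: 35,000 g ÷ 147 g/mol = 238.1 mol.
As CaCO₃: 238.1 mol × 100.1 g/mol = 23,830 g.
Rise: 23,830 g / 332,000 L × 1000 = 71.79 mg/L.

71.8 ppm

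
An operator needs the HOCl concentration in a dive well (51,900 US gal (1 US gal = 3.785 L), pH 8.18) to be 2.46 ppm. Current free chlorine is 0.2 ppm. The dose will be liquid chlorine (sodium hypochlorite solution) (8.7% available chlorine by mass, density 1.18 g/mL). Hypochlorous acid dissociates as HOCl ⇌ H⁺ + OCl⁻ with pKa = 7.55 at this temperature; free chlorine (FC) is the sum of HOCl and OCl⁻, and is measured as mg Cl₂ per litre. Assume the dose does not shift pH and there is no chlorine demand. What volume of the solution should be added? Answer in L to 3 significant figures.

24.4 L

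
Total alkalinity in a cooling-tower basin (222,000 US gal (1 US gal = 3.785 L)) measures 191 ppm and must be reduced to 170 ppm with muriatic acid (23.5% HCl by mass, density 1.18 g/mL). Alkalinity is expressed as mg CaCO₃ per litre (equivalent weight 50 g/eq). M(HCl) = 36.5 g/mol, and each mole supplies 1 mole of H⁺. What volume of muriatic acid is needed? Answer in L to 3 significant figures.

Volume: 222,000 US gal × 3.785 L/gal = 840,270 L.
Alkalinity to neutralize: (191 − 170) = 21 mg/L as CaCO₃ × 840,270 L = 17,650 g as CaCO₃.
Equivalents of H⁺ required: 17,650 ÷ 50 g/eq = 352.9 eq = 352.9 mol HCl.
Mass of HCl: 352.9 × 36.5 = 12,880 g.
Mass of 23.5% solution: 12,880 / 0.235 = 54,810 g.
Volume: 54,810 g ÷ 1.18 g/mL = 46,450 mL.

46.5 L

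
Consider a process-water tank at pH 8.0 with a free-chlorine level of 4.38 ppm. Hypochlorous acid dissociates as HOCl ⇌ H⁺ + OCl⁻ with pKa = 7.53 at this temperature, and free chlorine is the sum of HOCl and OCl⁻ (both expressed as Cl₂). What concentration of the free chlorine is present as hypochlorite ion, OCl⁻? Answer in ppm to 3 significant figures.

3.27 ppm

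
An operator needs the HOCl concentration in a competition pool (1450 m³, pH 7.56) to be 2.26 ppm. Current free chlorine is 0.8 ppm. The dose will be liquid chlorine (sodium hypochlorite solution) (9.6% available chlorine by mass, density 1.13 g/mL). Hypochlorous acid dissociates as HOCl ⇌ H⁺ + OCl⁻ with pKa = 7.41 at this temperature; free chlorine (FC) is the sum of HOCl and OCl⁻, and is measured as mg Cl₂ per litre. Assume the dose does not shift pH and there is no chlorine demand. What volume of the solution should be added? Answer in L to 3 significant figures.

62.2 L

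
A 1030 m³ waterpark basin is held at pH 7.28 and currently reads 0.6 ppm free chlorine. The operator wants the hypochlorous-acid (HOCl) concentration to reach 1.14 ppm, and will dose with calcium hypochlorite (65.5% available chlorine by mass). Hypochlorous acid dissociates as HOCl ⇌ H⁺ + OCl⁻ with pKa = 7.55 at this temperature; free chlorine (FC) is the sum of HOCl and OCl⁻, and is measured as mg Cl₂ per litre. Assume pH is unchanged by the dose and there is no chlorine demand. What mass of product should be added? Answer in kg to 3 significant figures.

1.81 kg

Volume: 1030 m³ = 1,030,000 L.
[OCl⁻]/[HOCl] = 10^(pH − pKa) = 10^(7.28 − 7.55) = 0.537; fraction as HOCl = 1/(1 + 0.537) = 0.6506.
Free chlorine required for 1.14 ppm HOCl: 1.14 / 0.6506 = 1.752 ppm.
FC to add: 1.752 − 0.6 = 1.152 mg/L as Cl₂.
Cl₂ equivalent: 1.152 mg/L × 1,030,000 L = 1187 g.
Product at 65.5% available Cl: 1187 / 0.655 = 1812 g.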